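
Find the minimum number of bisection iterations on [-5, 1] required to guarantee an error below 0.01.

We need (b-a)/2^n ≤ 0.01
(1 - (-5))/2^n ≤ 0.01
6/2^n ≤ 0.01
2^n ≥ 600
n ≥ log₂(600) = 9.23
n ≥ 10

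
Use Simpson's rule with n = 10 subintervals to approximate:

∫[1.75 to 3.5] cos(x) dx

f(x) = cos(x)
a = 1.75, b = 3.5, n = 10
h = (b - a)/n = 0.175000

Simpson's rule: (h/3)[f(x₀) + 4f(x₁) + 2f(x₂) + ... + f(xₙ)]

x_0 = 1.7500, f(x_0) = -0.178246, coefficient = 1
x_1 = 1.9250, f(x_1) = -0.346844, coefficient = 4
x_2 = 2.1000, f(x_2) = -0.504846, coefficient = 2
x_3 = 2.2750, f(x_3) = -0.647427, coefficient = 4
x_4 = 2.4500, f(x_4) = -0.770231, coefficient = 2
x_5 = 2.6250, f(x_5) = -0.869507, coefficient = 4
x_6 = 2.8000, f(x_6) = -0.942222, coefficient = 2
x_7 = 2.9750, f(x_7) = -0.986156, coefficient = 4
x_8 = 3.1500, f(x_8) = -0.999965, coefficient = 2
x_9 = 3.3250, f(x_9) = -0.983228, coefficient = 4
x_10 = 3.5000, f(x_10) = -0.936457, coefficient = 1

I ≈ (0.175000/3) × -22.881877 = -1.334776
Exact value: -1.334769
Error: 0.000007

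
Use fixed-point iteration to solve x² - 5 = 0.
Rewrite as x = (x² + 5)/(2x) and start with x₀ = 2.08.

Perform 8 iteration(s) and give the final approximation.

Equation: x² - 5 = 0
Fixed-point form: x = (x² + 5)/(2x)
x₀ = 2.08

x_1 = g(2.080000) = 2.241923
x_2 = g(2.241923) = 2.236076
x_3 = g(2.236076) = 2.236068
x_4 = g(2.236068) = 2.236068
x_5 = g(2.236068) = 2.236068
x_6 = g(2.236068) = 2.236068
x_7 = g(2.236068) = 2.236068
x_8 = g(2.236068) = 2.236068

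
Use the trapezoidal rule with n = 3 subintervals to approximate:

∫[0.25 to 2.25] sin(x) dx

f(x) = sin(x)
a = 0.25, b = 2.25, n = 3
h = (b - a)/n = 0.666667

Trapezoidal rule: (h/2)[f(x₀) + 2f(x₁) + 2f(x₂) + ... + f(xₙ)]

x_0 = 0.2500, f(x_0) = 0.247404, coefficient = 1
x_1 = 0.9167, f(x_1) = 0.793578, coefficient = 2
x_2 = 1.5833, f(x_2) = 0.999921, coefficient = 2
x_3 = 2.2500, f(x_3) = 0.778073, coefficient = 1

I ≈ (0.666667/2) × 4.612476 = 1.537492
Exact value: 1.597086
Error: 0.059594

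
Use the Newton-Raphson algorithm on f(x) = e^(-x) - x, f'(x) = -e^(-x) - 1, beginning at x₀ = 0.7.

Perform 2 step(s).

f(x) = e^(-x) - x
f'(x) = -e^(-x) - 1
x₀ = 0.7

Newton-Raphson formula: x_{n+1} = x_n - f(x_n)/f'(x_n)

Iteration 1:
  f(0.700000) = -0.203415
  f'(0.700000) = -1.496585
  x_1 = 0.700000 - (-0.203415)/(-1.496585) = 0.564081
Iteration 2:
  f(0.564081) = 0.004802
  f'(0.564081) = -1.568883
  x_2 = 0.564081 - 0.004802/(-1.568883) = 0.567142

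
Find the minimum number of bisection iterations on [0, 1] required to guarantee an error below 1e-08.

We need (b-a)/2^n ≤ 1e-08
(1 - 0)/2^n ≤ 1e-08
1/2^n ≤ 1e-08
2^n ≥ 100000000
n ≥ log₂(100000000) = 26.58
n ≥ 27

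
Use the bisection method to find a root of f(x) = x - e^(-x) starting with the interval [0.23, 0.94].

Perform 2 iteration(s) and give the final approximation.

f(x) = x - e^(-x)
Initial interval: [0.23, 0.94]

Iteration 1:
  c_1 = (0.230000 + 0.940000)/2 = 0.585000
  f(c_1) = f(0.585000) = 0.027894
  f(a) × f(c) < 0, new interval: [0.230000, 0.585000]
Iteration 2:
  c_2 = (0.230000 + 0.585000)/2 = 0.407500
  f(c_2) = f(0.407500) = -0.257811
  f(a) × f(c) ≥ 0, new interval: [0.407500, 0.585000]

After 2 iteration(s), the approximation is c_2 = 0.407500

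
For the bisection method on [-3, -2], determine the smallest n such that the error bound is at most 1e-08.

We need (b-a)/2^n ≤ 1e-08
(-2 - (-3))/2^n ≤ 1e-08
1/2^n ≤ 1e-08
2^n ≥ 100000000
n ≥ log₂(100000000) = 26.58
n ≥ 27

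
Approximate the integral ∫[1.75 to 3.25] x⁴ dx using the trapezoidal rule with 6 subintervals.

f(x) = x⁴
a = 1.75, b = 3.25, n = 6
h = (b - a)/n = 0.250000

Trapezoidal rule: (h/2)[f(x₀) + 2f(x₁) + 2f(x₂) + ... + f(xₙ)]

x_0 = 1.7500, f(x_0) = 9.378906, coefficient = 1
x_1 = 2.0000, f(x_1) = 16.000000, coefficient = 2
x_2 = 2.2500, f(x_2) = 25.628906, coefficient = 2
x_3 = 2.5000, f(x_3) = 39.062500, coefficient = 2
x_4 = 2.7500, f(x_4) = 57.191406, coefficient = 2
x_5 = 3.0000, f(x_5) = 81.000000, coefficient = 2
x_6 = 3.2500, f(x_6) = 111.566406, coefficient = 1

I ≈ (0.250000/2) × 558.710938 = 69.838867
Exact value: 69.235547
Error: 0.603320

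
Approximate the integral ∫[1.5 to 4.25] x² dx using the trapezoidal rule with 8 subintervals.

f(x) = x²
a = 1.5, b = 4.25, n = 8
h = (b - a)/n = 0.343750

Trapezoidal rule: (h/2)[f(x₀) + 2f(x₁) + 2f(x₂) + ... + f(xₙ)]

x_0 = 1.5000, f(x_0) = 2.250000, coefficient = 1
x_1 = 1.8438, f(x_1) = 3.399414, coefficient = 2
x_2 = 2.1875, f(x_2) = 4.785156, coefficient = 2
x_3 = 2.5312, f(x_3) = 6.407227, coefficient = 2
x_4 = 2.8750, f(x_4) = 8.265625, coefficient = 2
x_5 = 3.2188, f(x_5) = 10.360352, coefficient = 2
x_6 = 3.5625, f(x_6) = 12.691406, coefficient = 2
x_7 = 3.9062, f(x_7) = 15.258789, coefficient = 2
x_8 = 4.2500, f(x_8) = 18.062500, coefficient = 1

I ≈ (0.343750/2) × 142.648438 = 24.517700
Exact value: 24.463542
Error: 0.054159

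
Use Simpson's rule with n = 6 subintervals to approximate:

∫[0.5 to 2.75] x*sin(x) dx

f(x) = x*sin(x)
a = 0.5, b = 2.75, n = 6
h = (b - a)/n = 0.375000

Simpson's rule: (h/3)[f(x₀) + 4f(x₁) + 2f(x₂) + ... + f(xₙ)]

x_0 = 0.5000, f(x_0) = 0.239713, coefficient = 1
x_1 = 0.8750, f(x_1) = 0.671601, coefficient = 4
x_2 = 1.2500, f(x_2) = 1.186231, coefficient = 2
x_3 = 1.6250, f(x_3) = 1.622613, coefficient = 4
x_4 = 2.0000, f(x_4) = 1.818595, coefficient = 2
x_5 = 2.3750, f(x_5) = 1.647502, coefficient = 4
x_6 = 2.7500, f(x_6) = 1.049568, coefficient = 1

I ≈ (0.375000/3) × 23.065796 = 2.883224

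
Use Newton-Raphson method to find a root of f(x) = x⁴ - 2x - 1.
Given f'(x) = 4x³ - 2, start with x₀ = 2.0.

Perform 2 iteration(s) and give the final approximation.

f(x) = x⁴ - 2x - 1
f'(x) = 4x³ - 2
x₀ = 2.0

Newton-Raphson formula: x_{n+1} = x_n - f(x_n)/f'(x_n)

Iteration 1:
  f(2.000000) = 11.000000
  f'(2.000000) = 30.000000
  x_1 = 2.000000 - 11.000000/30.000000 = 1.633333
Iteration 2:
  f(1.633333) = 2.850372
  f'(1.633333) = 15.429481
  x_2 = 1.633333 - 2.850372/15.429481 = 1.448598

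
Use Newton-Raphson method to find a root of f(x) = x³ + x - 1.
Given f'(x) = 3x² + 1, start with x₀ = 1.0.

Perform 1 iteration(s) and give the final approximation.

f(x) = x³ + x - 1
f'(x) = 3x² + 1
x₀ = 1.0

Newton-Raphson formula: x_{n+1} = x_n - f(x_n)/f'(x_n)

Iteration 1:
  f(1.000000) = 1.000000
  f'(1.000000) = 4.000000
  x_1 = 1.000000 - 1.000000/4.000000 = 0.750000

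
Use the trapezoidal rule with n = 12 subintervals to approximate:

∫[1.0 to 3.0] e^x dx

f(x) = e^x
a = 1.0, b = 3.0, n = 12
h = (b - a)/n = 0.166667

Trapezoidal rule: (h/2)[f(x₀) + 2f(x₁) + 2f(x₂) + ... + f(xₙ)]

x_0 = 1.0000, f(x_0) = 2.718282, coefficient = 1
x_1 = 1.1667, f(x_1) = 3.211271, coefficient = 2
x_2 = 1.3333, f(x_2) = 3.793668, coefficient = 2
x_3 = 1.5000, f(x_3) = 4.481689, coefficient = 2
x_4 = 1.6667, f(x_4) = 5.294490, coefficient = 2
x_5 = 1.8333, f(x_5) = 6.254701, coefficient = 2
x_6 = 2.0000, f(x_6) = 7.389056, coefficient = 2
x_7 = 2.1667, f(x_7) = 8.729138, coefficient = 2
x_8 = 2.3333, f(x_8) = 10.312259, coefficient = 2
x_9 = 2.5000, f(x_9) = 12.182494, coefficient = 2
x_10 = 2.6667, f(x_10) = 14.391916, coefficient = 2
x_11 = 2.8333, f(x_11) = 17.002040, coefficient = 2
x_12 = 3.0000, f(x_12) = 20.085537, coefficient = 1

I ≈ (0.166667/2) × 208.889262 = 17.407438
Exact value: 17.367255
Error: 0.040183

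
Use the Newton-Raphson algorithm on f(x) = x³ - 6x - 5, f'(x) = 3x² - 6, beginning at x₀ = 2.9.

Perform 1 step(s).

f(x) = x³ - 6x - 5
f'(x) = 3x² - 6
x₀ = 2.9

Newton-Raphson formula: x_{n+1} = x_n - f(x_n)/f'(x_n)

Iteration 1:
  f(2.900000) = 1.989000
  f'(2.900000) = 19.230000
  x_1 = 2.900000 - 1.989000/19.230000 = 2.796568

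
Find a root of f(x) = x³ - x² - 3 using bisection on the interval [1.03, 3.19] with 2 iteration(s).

f(x) = x³ - x² - 3
Initial interval: [1.03, 3.19]

Iteration 1:
  c_1 = (1.030000 + 3.190000)/2 = 2.110000
  f(c_1) = f(2.110000) = 1.941831
  f(a) × f(c) < 0, new interval: [1.030000, 2.110000]
Iteration 2:
  c_2 = (1.030000 + 2.110000)/2 = 1.570000
  f(c_2) = f(1.570000) = -1.595007
  f(a) × f(c) ≥ 0, new interval: [1.570000, 2.110000]

After 2 iteration(s), the approximation is c_2 = 1.570000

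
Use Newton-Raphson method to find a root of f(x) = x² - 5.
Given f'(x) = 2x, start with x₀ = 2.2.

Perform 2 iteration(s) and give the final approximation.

f(x) = x² - 5
f'(x) = 2x
x₀ = 2.2

Newton-Raphson formula: x_{n+1} = x_n - f(x_n)/f'(x_n)

Iteration 1:
  f(2.200000) = -0.160000
  f'(2.200000) = 4.400000
  x_1 = 2.200000 - (-0.160000)/4.400000 = 2.236364
Iteration 2:
  f(2.236364) = 0.001322
  f'(2.236364) = 4.472727
  x_2 = 2.236364 - 0.001322/4.472727 = 2.236068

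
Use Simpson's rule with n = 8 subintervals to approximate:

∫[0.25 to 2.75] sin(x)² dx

f(x) = sin(x)²
a = 0.25, b = 2.75, n = 8
h = (b - a)/n = 0.312500

Simpson's rule: (h/3)[f(x₀) + 4f(x₁) + 2f(x₂) + ... + f(xₙ)]

x_0 = 0.2500, f(x_0) = 0.061209, coefficient = 1
x_1 = 0.5625, f(x_1) = 0.284412, coefficient = 4
x_2 = 0.8750, f(x_2) = 0.589123, coefficient = 2
x_3 = 1.1875, f(x_3) = 0.860139, coefficient = 4
x_4 = 1.5000, f(x_4) = 0.994996, coefficient = 2
x_5 = 1.8125, f(x_5) = 0.942708, coefficient = 4
x_6 = 2.1250, f(x_6) = 0.723044, coefficient = 2
x_7 = 2.4375, f(x_7) = 0.419052, coefficient = 4
x_8 = 2.7500, f(x_8) = 0.145665, coefficient = 1

I ≈ (0.312500/3) × 14.846446 = 1.546505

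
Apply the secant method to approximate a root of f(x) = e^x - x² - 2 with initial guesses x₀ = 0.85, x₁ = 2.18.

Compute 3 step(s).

f(x) = e^x - x² - 2
x₀ = 0.85, x₁ = 2.18

Secant formula: x_{n+1} = x_n - f(x_n)(x_n - x_{n-1})/(f(x_n) - f(x_{n-1}))

Iteration 1:
  f(0.850000) = -0.382853
  f(2.180000) = 2.093906
  x_2 = 2.180000 - 2.093906×(2.180000 - 0.850000)/(2.093906 - (-0.382853))
       = 1.055589
Iteration 2:
  f(2.180000) = 2.093906
  f(1.055589) = -0.240601
  x_3 = 1.055589 - (-0.240601)×(1.055589 - 2.180000)/(-0.240601 - 2.093906)
       = 1.171474
Iteration 3:
  f(1.055589) = -0.240601
  f(1.171474) = -0.145606
  x_4 = 1.171474 - (-0.145606)×(1.171474 - 1.055589)/(-0.145606 - (-0.240601))
       = 1.349100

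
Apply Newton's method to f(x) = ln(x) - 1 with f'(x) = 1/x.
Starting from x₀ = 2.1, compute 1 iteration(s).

f(x) = ln(x) - 1
f'(x) = 1/x
x₀ = 2.1

Newton-Raphson formula: x_{n+1} = x_n - f(x_n)/f'(x_n)

Iteration 1:
  f(2.100000) = -0.258063
  f'(2.100000) = 0.476190
  x_1 = 2.100000 - (-0.258063)/0.476190 = 2.641932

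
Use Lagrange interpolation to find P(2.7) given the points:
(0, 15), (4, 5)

Lagrange interpolation formula:
P(x) = Σ yᵢ × Lᵢ(x)
where Lᵢ(x) = Π_{j≠i} (x - xⱼ)/(xᵢ - xⱼ)

L_0(2.7) = (2.7 - 4)/(0 - 4) = 0.325000
L_1(2.7) = (2.7 - 0)/(4 - 0) = 0.675000

P(2.7) = 15×L_0(2.7) + 5×L_1(2.7)
P(2.7) = 8.250000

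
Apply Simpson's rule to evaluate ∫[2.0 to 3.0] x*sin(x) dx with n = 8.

f(x) = x*sin(x)
a = 2.0, b = 3.0, n = 8
h = (b - a)/n = 0.125000

Simpson's rule: (h/3)[f(x₀) + 4f(x₁) + 2f(x₂) + ... + f(xₙ)]

x_0 = 2.0000, f(x_0) = 1.818595, coefficient = 1
x_1 = 2.1250, f(x_1) = 1.806930, coefficient = 4
x_2 = 2.2500, f(x_2) = 1.750665, coefficient = 2
x_3 = 2.3750, f(x_3) = 1.647502, coefficient = 4
x_4 = 2.5000, f(x_4) = 1.496180, coefficient = 2
x_5 = 2.6250, f(x_5) = 1.296541, coefficient = 4
x_6 = 2.7500, f(x_6) = 1.049568, coefficient = 2
x_7 = 2.8750, f(x_7) = 0.757407, coefficient = 4
x_8 = 3.0000, f(x_8) = 0.423360, coefficient = 1

I ≈ (0.125000/3) × 32.868299 = 1.369512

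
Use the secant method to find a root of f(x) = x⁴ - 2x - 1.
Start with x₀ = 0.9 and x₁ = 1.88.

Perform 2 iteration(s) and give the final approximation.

f(x) = x⁴ - 2x - 1
x₀ = 0.9, x₁ = 1.88

Secant formula: x_{n+1} = x_n - f(x_n)(x_n - x_{n-1})/(f(x_n) - f(x_{n-1}))

Iteration 1:
  f(0.900000) = -2.143900
  f(1.880000) = 7.731983
  x_2 = 1.880000 - 7.731983×(1.880000 - 0.900000)/(7.731983 - (-2.143900))
       = 1.112743
Iteration 2:
  f(1.880000) = 7.731983
  f(1.112743) = -1.692355
  x_3 = 1.112743 - (-1.692355)×(1.112743 - 1.880000)/(-1.692355 - 7.731983)
       = 1.250521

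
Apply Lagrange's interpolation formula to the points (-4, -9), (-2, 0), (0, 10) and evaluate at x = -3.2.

Lagrange interpolation formula:
P(x) = Σ yᵢ × Lᵢ(x)
where Lᵢ(x) = Π_{j≠i} (x - xⱼ)/(xᵢ - xⱼ)

L_0(-3.2) = (-3.2 - (-2))/(-4 - (-2)) × (-3.2 - 0)/(-4 - 0) = 0.480000
L_1(-3.2) = (-3.2 - (-4))/(-2 - (-4)) × (-3.2 - 0)/(-2 - 0) = 0.640000
L_2(-3.2) = (-3.2 - (-4))/(0 - (-4)) × (-3.2 - (-2))/(0 - (-2)) = -0.120000

P(-3.2) = (-9)×L_0(-3.2) + 0×L_1(-3.2) + 10×L_2(-3.2)
P(-3.2) = -5.520000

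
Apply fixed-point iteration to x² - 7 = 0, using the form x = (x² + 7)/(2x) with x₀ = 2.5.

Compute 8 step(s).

Equation: x² - 7 = 0
Fixed-point form: x = (x² + 7)/(2x)
x₀ = 2.5

x_1 = g(2.500000) = 2.650000
x_2 = g(2.650000) = 2.645755
x_3 = g(2.645755) = 2.645751
x_4 = g(2.645751) = 2.645751
x_5 = g(2.645751) = 2.645751
x_6 = g(2.645751) = 2.645751
x_7 = g(2.645751) = 2.645751
x_8 = g(2.645751) = 2.645751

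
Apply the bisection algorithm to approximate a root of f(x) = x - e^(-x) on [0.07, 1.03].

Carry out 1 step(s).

f(x) = x - e^(-x)
Initial interval: [0.07, 1.03]

Iteration 1:
  c_1 = (0.070000 + 1.030000)/2 = 0.550000
  f(c_1) = f(0.550000) = -0.026950
  f(a) × f(c) ≥ 0, new interval: [0.550000, 1.030000]

After 1 iteration(s), the approximation is c_1 = 0.550000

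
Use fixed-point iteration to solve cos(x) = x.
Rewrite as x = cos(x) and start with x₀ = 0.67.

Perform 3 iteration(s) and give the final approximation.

Equation: cos(x) = x
Fixed-point form: x = cos(x)
x₀ = 0.67

x_1 = g(0.670000) = 0.783822
x_2 = g(0.783822) = 0.708221
x_3 = g(0.708221) = 0.759521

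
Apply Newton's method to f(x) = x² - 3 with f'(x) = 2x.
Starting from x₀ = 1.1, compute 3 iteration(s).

f(x) = x² - 3
f'(x) = 2x
x₀ = 1.1

Newton-Raphson formula: x_{n+1} = x_n - f(x_n)/f'(x_n)

Iteration 1:
  f(1.100000) = -1.790000
  f'(1.100000) = 2.200000
  x_1 = 1.100000 - (-1.790000)/2.200000 = 1.913636
Iteration 2:
  f(1.913636) = 0.662004
  f'(1.913636) = 3.827273
  x_2 = 1.913636 - 0.662004/3.827273 = 1.740666
Iteration 3:
  f(1.740666) = 0.029919
  f'(1.740666) = 3.481332
  x_3 = 1.740666 - 0.029919/3.481332 = 1.732072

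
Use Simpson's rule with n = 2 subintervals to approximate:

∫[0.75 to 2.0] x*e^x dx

f(x) = x*e^x
a = 0.75, b = 2.0, n = 2
h = (b - a)/n = 0.625000

Simpson's rule: (h/3)[f(x₀) + 4f(x₁) + 2f(x₂) + ... + f(xₙ)]

x_0 = 0.7500, f(x_0) = 1.587750, coefficient = 1
x_1 = 1.3750, f(x_1) = 5.438230, coefficient = 4
x_2 = 2.0000, f(x_2) = 14.778112, coefficient = 1

I ≈ (0.625000/3) × 38.118784 = 7.941413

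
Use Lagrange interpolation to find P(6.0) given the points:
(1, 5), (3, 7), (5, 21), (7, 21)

Lagrange interpolation formula:
P(x) = Σ yᵢ × Lᵢ(x)
where Lᵢ(x) = Π_{j≠i} (x - xⱼ)/(xᵢ - xⱼ)

L_0(6.0) = (6.0 - 3)/(1 - 3) × (6.0 - 5)/(1 - 5) × (6.0 - 7)/(1 - 7) = 0.062500
L_1(6.0) = (6.0 - 1)/(3 - 1) × (6.0 - 5)/(3 - 5) × (6.0 - 7)/(3 - 7) = -0.312500
L_2(6.0) = (6.0 - 1)/(5 - 1) × (6.0 - 3)/(5 - 3) × (6.0 - 7)/(5 - 7) = 0.937500
L_3(6.0) = (6.0 - 1)/(7 - 1) × (6.0 - 3)/(7 - 3) × (6.0 - 5)/(7 - 5) = 0.312500

P(6.0) = 5×L_0(6.0) + 7×L_1(6.0) + 21×L_2(6.0) + 21×L_3(6.0)
P(6.0) = 24.375000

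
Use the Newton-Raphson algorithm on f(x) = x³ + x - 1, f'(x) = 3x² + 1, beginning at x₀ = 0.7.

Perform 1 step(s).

f(x) = x³ + x - 1
f'(x) = 3x² + 1
x₀ = 0.7

Newton-Raphson formula: x_{n+1} = x_n - f(x_n)/f'(x_n)

Iteration 1:
  f(0.700000) = 0.043000
  f'(0.700000) = 2.470000
  x_1 = 0.700000 - 0.043000/2.470000 = 0.682591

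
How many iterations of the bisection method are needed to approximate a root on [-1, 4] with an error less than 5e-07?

We need (b-a)/2^n ≤ 5e-07
(4 - (-1))/2^n ≤ 5e-07
5/2^n ≤ 5e-07
2^n ≥ 10000000
n ≥ log₂(10000000) = 23.25
n ≥ 24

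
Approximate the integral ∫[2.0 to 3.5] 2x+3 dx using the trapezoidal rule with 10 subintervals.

f(x) = 2x+3
a = 2.0, b = 3.5, n = 10
h = (b - a)/n = 0.150000

Trapezoidal rule: (h/2)[f(x₀) + 2f(x₁) + 2f(x₂) + ... + f(xₙ)]

x_0 = 2.0000, f(x_0) = 7.000000, coefficient = 1
x_1 = 2.1500, f(x_1) = 7.300000, coefficient = 2
x_2 = 2.3000, f(x_2) = 7.600000, coefficient = 2
x_3 = 2.4500, f(x_3) = 7.900000, coefficient = 2
x_4 = 2.6000, f(x_4) = 8.200000, coefficient = 2
x_5 = 2.7500, f(x_5) = 8.500000, coefficient = 2
x_6 = 2.9000, f(x_6) = 8.800000, coefficient = 2
x_7 = 3.0500, f(x_7) = 9.100000, coefficient = 2
x_8 = 3.2000, f(x_8) = 9.400000, coefficient = 2
x_9 = 3.3500, f(x_9) = 9.700000, coefficient = 2
x_10 = 3.5000, f(x_10) = 10.000000, coefficient = 1

I ≈ (0.150000/2) × 170.000000 = 12.750000
Exact value: 12.750000
Error: 0.000000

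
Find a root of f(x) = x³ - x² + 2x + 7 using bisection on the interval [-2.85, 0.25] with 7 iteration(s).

f(x) = x³ - x² + 2x + 7
Initial interval: [-2.85, 0.25]

Iteration 1:
  c_1 = (-2.850000 + 0.250000)/2 = -1.300000
  f(c_1) = f(-1.300000) = 0.513000
  f(a) × f(c) < 0, new interval: [-2.850000, -1.300000]
Iteration 2:
  c_2 = (-2.850000 + (-1.300000))/2 = -2.075000
  f(c_2) = f(-2.075000) = -10.389797
  f(a) × f(c) ≥ 0, new interval: [-2.075000, -1.300000]
Iteration 3:
  c_3 = (-2.075000 + (-1.300000))/2 = -1.687500
  f(c_3) = f(-1.687500) = -4.028076
  f(a) × f(c) ≥ 0, new interval: [-1.687500, -1.300000]
Iteration 4:
  c_4 = (-1.687500 + (-1.300000))/2 = -1.493750
  f(c_4) = f(-1.493750) = -1.551777
  f(a) × f(c) ≥ 0, new interval: [-1.493750, -1.300000]
Iteration 5:
  c_5 = (-1.493750 + (-1.300000))/2 = -1.396875
  f(c_5) = f(-1.396875) = -0.470676
  f(a) × f(c) ≥ 0, new interval: [-1.396875, -1.300000]
Iteration 6:
  c_6 = (-1.396875 + (-1.300000))/2 = -1.348438
  f(c_6) = f(-1.348438) = 0.032999
  f(a) × f(c) < 0, new interval: [-1.396875, -1.348438]
Iteration 7:
  c_7 = (-1.396875 + (-1.348438))/2 = -1.372656
  f(c_7) = f(-1.372656) = -0.215836
  f(a) × f(c) ≥ 0, new interval: [-1.372656, -1.348438]

After 7 iteration(s), the approximation is c_7 = -1.372656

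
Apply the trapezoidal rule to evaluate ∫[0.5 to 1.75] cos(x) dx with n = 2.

f(x) = cos(x)
a = 0.5, b = 1.75, n = 2
h = (b - a)/n = 0.625000

Trapezoidal rule: (h/2)[f(x₀) + 2f(x₁) + 2f(x₂) + ... + f(xₙ)]

x_0 = 0.5000, f(x_0) = 0.877583, coefficient = 1
x_1 = 1.1250, f(x_1) = 0.431177, coefficient = 2
x_2 = 1.7500, f(x_2) = -0.178246, coefficient = 1

I ≈ (0.625000/2) × 1.561690 = 0.488028
Exact value: 0.504560
Error: 0.016532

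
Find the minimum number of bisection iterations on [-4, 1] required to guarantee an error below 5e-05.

We need (b-a)/2^n ≤ 5e-05
(1 - (-4))/2^n ≤ 5e-05
5/2^n ≤ 5e-05
2^n ≥ 100000
n ≥ log₂(100000) = 16.61
n ≥ 17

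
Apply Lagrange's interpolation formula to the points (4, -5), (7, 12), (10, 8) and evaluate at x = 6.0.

Lagrange interpolation formula:
P(x) = Σ yᵢ × Lᵢ(x)
where Lᵢ(x) = Π_{j≠i} (x - xⱼ)/(xᵢ - xⱼ)

L_0(6.0) = (6.0 - 7)/(4 - 7) × (6.0 - 10)/(4 - 10) = 0.222222
L_1(6.0) = (6.0 - 4)/(7 - 4) × (6.0 - 10)/(7 - 10) = 0.888889
L_2(6.0) = (6.0 - 4)/(10 - 4) × (6.0 - 7)/(10 - 7) = -0.111111

P(6.0) = (-5)×L_0(6.0) + 12×L_1(6.0) + 8×L_2(6.0)
P(6.0) = 8.666667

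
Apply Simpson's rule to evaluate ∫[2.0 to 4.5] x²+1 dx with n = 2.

f(x) = x²+1
a = 2.0, b = 4.5, n = 2
h = (b - a)/n = 1.250000

Simpson's rule: (h/3)[f(x₀) + 4f(x₁) + 2f(x₂) + ... + f(xₙ)]

x_0 = 2.0000, f(x_0) = 5.000000, coefficient = 1
x_1 = 3.2500, f(x_1) = 11.562500, coefficient = 4
x_2 = 4.5000, f(x_2) = 21.250000, coefficient = 1

I ≈ (1.250000/3) × 72.500000 = 30.208333
Exact value: 30.208333
Error: 0.000000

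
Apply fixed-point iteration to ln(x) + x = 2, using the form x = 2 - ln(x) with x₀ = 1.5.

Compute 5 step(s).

Equation: ln(x) + x = 2
Fixed-point form: x = 2 - ln(x)
x₀ = 1.5

x_1 = g(1.500000) = 1.594535
x_2 = g(1.594535) = 1.533418
x_3 = g(1.533418) = 1.572501
x_4 = g(1.572501) = 1.547333
x_5 = g(1.547333) = 1.563467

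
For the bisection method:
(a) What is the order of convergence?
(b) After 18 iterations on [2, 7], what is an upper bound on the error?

(a) Bisection has linear (order 1) convergence; the error is halved each step.

(b) Error bound = (b-a)/2^n = (7 - 2)/2^{18}
    = 5/2^{18}

(a) 1 (linear); (b) error ≤ 1.91e-05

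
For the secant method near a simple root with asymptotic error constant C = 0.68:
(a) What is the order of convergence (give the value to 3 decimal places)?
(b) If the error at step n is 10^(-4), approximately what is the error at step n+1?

(a) Secant method has superlinear convergence with order φ = (1+√5)/2 ≈ 1.618.
    This means |e_{n+1}| ≈ C|e_n|^1.618.

(b) With |e_n| = 10^(-4) and C = 0.68:
    |e_{n+1}| ≈ 0.68 × (10^(-4))^1.618 = 0.68 × 10^(-6.47)

(a) ≈ 1.618 (golden ratio); (b) |e_{n+1}| ≈ 2.293e-07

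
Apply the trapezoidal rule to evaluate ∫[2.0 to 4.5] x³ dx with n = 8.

f(x) = x³
a = 2.0, b = 4.5, n = 8
h = (b - a)/n = 0.312500

Trapezoidal rule: (h/2)[f(x₀) + 2f(x₁) + 2f(x₂) + ... + f(xₙ)]

x_0 = 2.0000, f(x_0) = 8.000000, coefficient = 1
x_1 = 2.3125, f(x_1) = 12.366455, coefficient = 2
x_2 = 2.6250, f(x_2) = 18.087891, coefficient = 2
x_3 = 2.9375, f(x_3) = 25.347412, coefficient = 2
x_4 = 3.2500, f(x_4) = 34.328125, coefficient = 2
x_5 = 3.5625, f(x_5) = 45.213135, coefficient = 2
x_6 = 3.8750, f(x_6) = 58.185547, coefficient = 2
x_7 = 4.1875, f(x_7) = 73.428467, coefficient = 2
x_8 = 4.5000, f(x_8) = 91.125000, coefficient = 1

I ≈ (0.312500/2) × 633.039062 = 98.912354
Exact value: 98.515625
Error: 0.396729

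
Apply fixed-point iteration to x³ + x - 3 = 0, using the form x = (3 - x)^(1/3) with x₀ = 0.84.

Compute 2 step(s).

Equation: x³ + x - 3 = 0
Fixed-point form: x = (3 - x)^(1/3)
x₀ = 0.84

x_1 = g(0.840000) = 1.292661
x_2 = g(1.292661) = 1.195198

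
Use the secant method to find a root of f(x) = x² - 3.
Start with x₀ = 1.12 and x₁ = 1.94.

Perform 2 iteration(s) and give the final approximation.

f(x) = x² - 3
x₀ = 1.12, x₁ = 1.94

Secant formula: x_{n+1} = x_n - f(x_n)(x_n - x_{n-1})/(f(x_n) - f(x_{n-1}))

Iteration 1:
  f(1.120000) = -1.745600
  f(1.940000) = 0.763600
  x_2 = 1.940000 - 0.763600×(1.940000 - 1.120000)/(0.763600 - (-1.745600))
       = 1.690458
Iteration 2:
  f(1.940000) = 0.763600
  f(1.690458) = -0.142353
  x_3 = 1.690458 - (-0.142353)×(1.690458 - 1.940000)/(-0.142353 - 0.763600)
       = 1.729668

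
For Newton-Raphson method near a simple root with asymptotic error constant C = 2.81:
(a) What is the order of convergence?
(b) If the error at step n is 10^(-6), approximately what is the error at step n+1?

(a) Newton-Raphson has quadratic (order 2) convergence near simple roots.
    This means |e_{n+1}| ≈ C|e_n|².

(b) With |e_n| = 10^(-6) and C = 2.81:
    |e_{n+1}| ≈ 2.81 × (10^(-6))² = 2.81 × 10^(-12)

(a) 2 (quadratic); (b) |e_{n+1}| ≈ 2.810e-12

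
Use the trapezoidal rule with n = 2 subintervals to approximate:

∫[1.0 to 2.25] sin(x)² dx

f(x) = sin(x)²
a = 1.0, b = 2.25, n = 2
h = (b - a)/n = 0.625000

Trapezoidal rule: (h/2)[f(x₀) + 2f(x₁) + 2f(x₂) + ... + f(xₙ)]

x_0 = 1.0000, f(x_0) = 0.708073, coefficient = 1
x_1 = 1.6250, f(x_1) = 0.997065, coefficient = 2
x_2 = 2.2500, f(x_2) = 0.605398, coefficient = 1

I ≈ (0.625000/2) × 3.307601 = 1.033625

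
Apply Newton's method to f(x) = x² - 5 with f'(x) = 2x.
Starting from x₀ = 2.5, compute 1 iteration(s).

f(x) = x² - 5
f'(x) = 2x
x₀ = 2.5

Newton-Raphson formula: x_{n+1} = x_n - f(x_n)/f'(x_n)

Iteration 1:
  f(2.500000) = 1.250000
  f'(2.500000) = 5.000000
  x_1 = 2.500000 - 1.250000/5.000000 = 2.250000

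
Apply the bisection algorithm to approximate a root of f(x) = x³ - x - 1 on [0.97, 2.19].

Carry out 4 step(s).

f(x) = x³ - x - 1
Initial interval: [0.97, 2.19]

Iteration 1:
  c_1 = (0.970000 + 2.190000)/2 = 1.580000
  f(c_1) = f(1.580000) = 1.364312
  f(a) × f(c) < 0, new interval: [0.970000, 1.580000]
Iteration 2:
  c_2 = (0.970000 + 1.580000)/2 = 1.275000
  f(c_2) = f(1.275000) = -0.202328
  f(a) × f(c) ≥ 0, new interval: [1.275000, 1.580000]
Iteration 3:
  c_3 = (1.275000 + 1.580000)/2 = 1.427500
  f(c_3) = f(1.427500) = 0.481397
  f(a) × f(c) < 0, new interval: [1.275000, 1.427500]
Iteration 4:
  c_4 = (1.275000 + 1.427500)/2 = 1.351250
  f(c_4) = f(1.351250) = 0.115966
  f(a) × f(c) < 0, new interval: [1.275000, 1.351250]

After 4 iteration(s), the approximation is c_4 = 1.351250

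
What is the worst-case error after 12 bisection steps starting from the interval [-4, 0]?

Bisection error bound: |error| ≤ (b-a)/2^n
|error| ≤ (0 - (-4))/2^12 = 4/2^12
|error| ≤ 0.0009765625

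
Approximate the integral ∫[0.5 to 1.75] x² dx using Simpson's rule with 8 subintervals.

f(x) = x²
a = 0.5, b = 1.75, n = 8
h = (b - a)/n = 0.156250

Simpson's rule: (h/3)[f(x₀) + 4f(x₁) + 2f(x₂) + ... + f(xₙ)]

x_0 = 0.5000, f(x_0) = 0.250000, coefficient = 1
x_1 = 0.6562, f(x_1) = 0.430664, coefficient = 4
x_2 = 0.8125, f(x_2) = 0.660156, coefficient = 2
x_3 = 0.9688, f(x_3) = 0.938477, coefficient = 4
x_4 = 1.1250, f(x_4) = 1.265625, coefficient = 2
x_5 = 1.2812, f(x_5) = 1.641602, coefficient = 4
x_6 = 1.4375, f(x_6) = 2.066406, coefficient = 2
x_7 = 1.5938, f(x_7) = 2.540039, coefficient = 4
x_8 = 1.7500, f(x_8) = 3.062500, coefficient = 1

I ≈ (0.156250/3) × 33.500000 = 1.744792
Exact value: 1.744792
Error: 0.000000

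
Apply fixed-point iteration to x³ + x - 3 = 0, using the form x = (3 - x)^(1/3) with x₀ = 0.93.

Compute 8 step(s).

Equation: x³ + x - 3 = 0
Fixed-point form: x = (3 - x)^(1/3)
x₀ = 0.93

x_1 = g(0.930000) = 1.274452
x_2 = g(1.274452) = 1.199432
x_3 = g(1.199432) = 1.216568
x_4 = g(1.216568) = 1.212697
x_5 = g(1.212697) = 1.213574
x_6 = g(1.213574) = 1.213375
x_7 = g(1.213375) = 1.213420
x_8 = g(1.213420) = 1.213410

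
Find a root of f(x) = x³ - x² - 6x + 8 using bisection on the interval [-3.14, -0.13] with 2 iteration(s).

f(x) = x³ - x² - 6x + 8
Initial interval: [-3.14, -0.13]

Iteration 1:
  c_1 = (-3.140000 + (-0.130000))/2 = -1.635000
  f(c_1) = f(-1.635000) = 10.766052
  f(a) × f(c) < 0, new interval: [-3.140000, -1.635000]
Iteration 2:
  c_2 = (-3.140000 + (-1.635000))/2 = -2.387500
  f(c_2) = f(-2.387500) = 3.015721
  f(a) × f(c) < 0, new interval: [-3.140000, -2.387500]

After 2 iteration(s), the approximation is c_2 = -2.387500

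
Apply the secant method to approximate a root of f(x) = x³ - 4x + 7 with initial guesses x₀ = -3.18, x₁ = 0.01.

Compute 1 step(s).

f(x) = x³ - 4x + 7
x₀ = -3.18, x₁ = 0.01

Secant formula: x_{n+1} = x_n - f(x_n)(x_n - x_{n-1})/(f(x_n) - f(x_{n-1}))

Iteration 1:
  f(-3.180000) = -12.437432
  f(0.010000) = 6.960001
  x_2 = 0.010000 - 6.960001×(0.010000 - (-3.180000))/(6.960001 - (-12.437432))
       = -1.134605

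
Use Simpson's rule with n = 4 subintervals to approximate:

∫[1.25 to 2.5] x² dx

f(x) = x²
a = 1.25, b = 2.5, n = 4
h = (b - a)/n = 0.312500

Simpson's rule: (h/3)[f(x₀) + 4f(x₁) + 2f(x₂) + ... + f(xₙ)]

x_0 = 1.2500, f(x_0) = 1.562500, coefficient = 1
x_1 = 1.5625, f(x_1) = 2.441406, coefficient = 4
x_2 = 1.8750, f(x_2) = 3.515625, coefficient = 2
x_3 = 2.1875, f(x_3) = 4.785156, coefficient = 4
x_4 = 2.5000, f(x_4) = 6.250000, coefficient = 1

I ≈ (0.312500/3) × 43.750000 = 4.557292
Exact value: 4.557292
Error: 0.000000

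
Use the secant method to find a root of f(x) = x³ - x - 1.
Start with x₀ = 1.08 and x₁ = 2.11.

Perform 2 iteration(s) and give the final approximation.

f(x) = x³ - x - 1
x₀ = 1.08, x₁ = 2.11

Secant formula: x_{n+1} = x_n - f(x_n)(x_n - x_{n-1})/(f(x_n) - f(x_{n-1}))

Iteration 1:
  f(1.080000) = -0.820288
  f(2.110000) = 6.283931
  x_2 = 2.110000 - 6.283931×(2.110000 - 1.080000)/(6.283931 - (-0.820288))
       = 1.198929
Iteration 2:
  f(2.110000) = 6.283931
  f(1.198929) = -0.475552
  x_3 = 1.198929 - (-0.475552)×(1.198929 - 2.110000)/(-0.475552 - 6.283931)
       = 1.263026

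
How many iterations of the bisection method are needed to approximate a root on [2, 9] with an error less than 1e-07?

We need (b-a)/2^n ≤ 1e-07
(9 - 2)/2^n ≤ 1e-07
7/2^n ≤ 1e-07
2^n ≥ 70000000
n ≥ log₂(70000000) = 26.06
n ≥ 27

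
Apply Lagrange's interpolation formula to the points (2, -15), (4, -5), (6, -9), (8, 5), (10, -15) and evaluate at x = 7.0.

Lagrange interpolation formula:
P(x) = Σ yᵢ × Lᵢ(x)
where Lᵢ(x) = Π_{j≠i} (x - xⱼ)/(xᵢ - xⱼ)

L_0(7.0) = (7.0 - 4)/(2 - 4) × (7.0 - 6)/(2 - 6) × (7.0 - 8)/(2 - 8) × (7.0 - 10)/(2 - 10) = 0.023438
L_1(7.0) = (7.0 - 2)/(4 - 2) × (7.0 - 6)/(4 - 6) × (7.0 - 8)/(4 - 8) × (7.0 - 10)/(4 - 10) = -0.156250
L_2(7.0) = (7.0 - 2)/(6 - 2) × (7.0 - 4)/(6 - 4) × (7.0 - 8)/(6 - 8) × (7.0 - 10)/(6 - 10) = 0.703125
L_3(7.0) = (7.0 - 2)/(8 - 2) × (7.0 - 4)/(8 - 4) × (7.0 - 6)/(8 - 6) × (7.0 - 10)/(8 - 10) = 0.468750
L_4(7.0) = (7.0 - 2)/(10 - 2) × (7.0 - 4)/(10 - 4) × (7.0 - 6)/(10 - 6) × (7.0 - 8)/(10 - 8) = -0.039062

P(7.0) = (-15)×L_0(7.0) + (-5)×L_1(7.0) + (-9)×L_2(7.0) + 5×L_3(7.0) + (-15)×L_4(7.0)
P(7.0) = -2.968750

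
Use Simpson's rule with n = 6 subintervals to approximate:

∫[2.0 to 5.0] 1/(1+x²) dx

f(x) = 1/(1+x²)
a = 2.0, b = 5.0, n = 6
h = (b - a)/n = 0.500000

Simpson's rule: (h/3)[f(x₀) + 4f(x₁) + 2f(x₂) + ... + f(xₙ)]

x_0 = 2.0000, f(x_0) = 0.200000, coefficient = 1
x_1 = 2.5000, f(x_1) = 0.137931, coefficient = 4
x_2 = 3.0000, f(x_2) = 0.100000, coefficient = 2
x_3 = 3.5000, f(x_3) = 0.075472, coefficient = 4
x_4 = 4.0000, f(x_4) = 0.058824, coefficient = 2
x_5 = 4.5000, f(x_5) = 0.047059, coefficient = 4
x_6 = 5.0000, f(x_6) = 0.038462, coefficient = 1

I ≈ (0.500000/3) × 1.597955 = 0.266326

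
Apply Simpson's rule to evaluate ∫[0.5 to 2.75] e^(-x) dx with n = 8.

f(x) = e^(-x)
a = 0.5, b = 2.75, n = 8
h = (b - a)/n = 0.281250

Simpson's rule: (h/3)[f(x₀) + 4f(x₁) + 2f(x₂) + ... + f(xₙ)]

x_0 = 0.5000, f(x_0) = 0.606531, coefficient = 1
x_1 = 0.7812, f(x_1) = 0.457833, coefficient = 4
x_2 = 1.0625, f(x_2) = 0.345591, coefficient = 2
x_3 = 1.3438, f(x_3) = 0.260866, coefficient = 4
x_4 = 1.6250, f(x_4) = 0.196912, coefficient = 2
x_5 = 1.9062, f(x_5) = 0.148637, coefficient = 4
x_6 = 2.1875, f(x_6) = 0.112197, coefficient = 2
x_7 = 2.4688, f(x_7) = 0.084691, coefficient = 4
x_8 = 2.7500, f(x_8) = 0.063928, coefficient = 1

I ≈ (0.281250/3) × 5.787962 = 0.542621
Exact value: 0.542603
Error: 0.000019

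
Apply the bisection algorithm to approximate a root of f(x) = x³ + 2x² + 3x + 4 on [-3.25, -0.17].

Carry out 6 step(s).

f(x) = x³ + 2x² + 3x + 4
Initial interval: [-3.25, -0.17]

Iteration 1:
  c_1 = (-3.250000 + (-0.170000))/2 = -1.710000
  f(c_1) = f(-1.710000) = -0.282011
  f(a) × f(c) ≥ 0, new interval: [-1.710000, -0.170000]
Iteration 2:
  c_2 = (-1.710000 + (-0.170000))/2 = -0.940000
  f(c_2) = f(-0.940000) = 2.116616
  f(a) × f(c) < 0, new interval: [-1.710000, -0.940000]
Iteration 3:
  c_3 = (-1.710000 + (-0.940000))/2 = -1.325000
  f(c_3) = f(-1.325000) = 1.210047
  f(a) × f(c) < 0, new interval: [-1.710000, -1.325000]
Iteration 4:
  c_4 = (-1.710000 + (-1.325000))/2 = -1.517500
  f(c_4) = f(-1.517500) = 0.558604
  f(a) × f(c) < 0, new interval: [-1.710000, -1.517500]
Iteration 5:
  c_5 = (-1.710000 + (-1.517500))/2 = -1.613750
  f(c_5) = f(-1.613750) = 0.164618
  f(a) × f(c) < 0, new interval: [-1.710000, -1.613750]
Iteration 6:
  c_6 = (-1.710000 + (-1.613750))/2 = -1.661875
  f(c_6) = f(-1.661875) = -0.051782
  f(a) × f(c) ≥ 0, new interval: [-1.661875, -1.613750]

After 6 iteration(s), the approximation is c_6 = -1.661875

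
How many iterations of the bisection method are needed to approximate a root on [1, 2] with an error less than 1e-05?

We need (b-a)/2^n ≤ 1e-05
(2 - 1)/2^n ≤ 1e-05
1/2^n ≤ 1e-05
2^n ≥ 100000
n ≥ log₂(100000) = 16.61
n ≥ 17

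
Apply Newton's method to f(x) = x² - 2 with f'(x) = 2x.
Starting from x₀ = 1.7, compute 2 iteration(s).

f(x) = x² - 2
f'(x) = 2x
x₀ = 1.7

Newton-Raphson formula: x_{n+1} = x_n - f(x_n)/f'(x_n)

Iteration 1:
  f(1.700000) = 0.890000
  f'(1.700000) = 3.400000
  x_1 = 1.700000 - 0.890000/3.400000 = 1.438235
Iteration 2:
  f(1.438235) = 0.068521
  f'(1.438235) = 2.876471
  x_2 = 1.438235 - 0.068521/2.876471 = 1.414414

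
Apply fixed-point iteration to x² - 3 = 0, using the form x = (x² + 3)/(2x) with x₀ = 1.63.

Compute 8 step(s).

Equation: x² - 3 = 0
Fixed-point form: x = (x² + 3)/(2x)
x₀ = 1.63

x_1 = g(1.630000) = 1.735245
x_2 = g(1.735245) = 1.732054
x_3 = g(1.732054) = 1.732051
x_4 = g(1.732051) = 1.732051
x_5 = g(1.732051) = 1.732051
x_6 = g(1.732051) = 1.732051
x_7 = g(1.732051) = 1.732051
x_8 = g(1.732051) = 1.732051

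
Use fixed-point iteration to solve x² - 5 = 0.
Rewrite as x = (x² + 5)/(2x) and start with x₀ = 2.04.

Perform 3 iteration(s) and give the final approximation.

Equation: x² - 5 = 0
Fixed-point form: x = (x² + 5)/(2x)
x₀ = 2.04

x_1 = g(2.040000) = 2.245490
x_2 = g(2.245490) = 2.236088
x_3 = g(2.236088) = 2.236068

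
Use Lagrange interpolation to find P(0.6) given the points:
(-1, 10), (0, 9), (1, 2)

Lagrange interpolation formula:
P(x) = Σ yᵢ × Lᵢ(x)
where Lᵢ(x) = Π_{j≠i} (x - xⱼ)/(xᵢ - xⱼ)

L_0(0.6) = (0.6 - 0)/(-1 - 0) × (0.6 - 1)/(-1 - 1) = -0.120000
L_1(0.6) = (0.6 - (-1))/(0 - (-1)) × (0.6 - 1)/(0 - 1) = 0.640000
L_2(0.6) = (0.6 - (-1))/(1 - (-1)) × (0.6 - 0)/(1 - 0) = 0.480000

P(0.6) = 10×L_0(0.6) + 9×L_1(0.6) + 2×L_2(0.6)
P(0.6) = 5.520000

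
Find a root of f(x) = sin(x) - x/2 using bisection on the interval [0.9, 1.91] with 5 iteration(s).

f(x) = sin(x) - x/2
Initial interval: [0.9, 1.91]

Iteration 1:
  c_1 = (0.900000 + 1.910000)/2 = 1.405000
  f(c_1) = f(1.405000) = 0.283787
  f(a) × f(c) ≥ 0, new interval: [1.405000, 1.910000]
Iteration 2:
  c_2 = (1.405000 + 1.910000)/2 = 1.657500
  f(c_2) = f(1.657500) = 0.167494
  f(a) × f(c) ≥ 0, new interval: [1.657500, 1.910000]
Iteration 3:
  c_3 = (1.657500 + 1.910000)/2 = 1.783750
  f(c_3) = f(1.783750) = 0.085536
  f(a) × f(c) ≥ 0, new interval: [1.783750, 1.910000]
Iteration 4:
  c_4 = (1.783750 + 1.910000)/2 = 1.846875
  f(c_4) = f(1.846875) = 0.038694
  f(a) × f(c) ≥ 0, new interval: [1.846875, 1.910000]
Iteration 5:
  c_5 = (1.846875 + 1.910000)/2 = 1.878437
  f(c_5) = f(1.878437) = 0.013832
  f(a) × f(c) ≥ 0, new interval: [1.878437, 1.910000]

After 5 iteration(s), the approximation is c_5 = 1.878437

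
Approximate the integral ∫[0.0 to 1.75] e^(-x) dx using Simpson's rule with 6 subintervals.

f(x) = e^(-x)
a = 0.0, b = 1.75, n = 6
h = (b - a)/n = 0.291667

Simpson's rule: (h/3)[f(x₀) + 4f(x₁) + 2f(x₂) + ... + f(xₙ)]

x_0 = 0.0000, f(x_0) = 1.000000, coefficient = 1
x_1 = 0.2917, f(x_1) = 0.747018, coefficient = 4
x_2 = 0.5833, f(x_2) = 0.558035, coefficient = 2
x_3 = 0.8750, f(x_3) = 0.416862, coefficient = 4
x_4 = 1.1667, f(x_4) = 0.311403, coefficient = 2
x_5 = 1.4583, f(x_5) = 0.232624, coefficient = 4
x_6 = 1.7500, f(x_6) = 0.173774, coefficient = 1

I ≈ (0.291667/3) × 8.498663 = 0.826259
Exact value: 0.826226
Error: 0.000033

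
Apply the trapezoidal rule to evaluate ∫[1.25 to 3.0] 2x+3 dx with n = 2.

f(x) = 2x+3
a = 1.25, b = 3.0, n = 2
h = (b - a)/n = 0.875000

Trapezoidal rule: (h/2)[f(x₀) + 2f(x₁) + 2f(x₂) + ... + f(xₙ)]

x_0 = 1.2500, f(x_0) = 5.500000, coefficient = 1
x_1 = 2.1250, f(x_1) = 7.250000, coefficient = 2
x_2 = 3.0000, f(x_2) = 9.000000, coefficient = 1

I ≈ (0.875000/2) × 29.000000 = 12.687500
Exact value: 12.687500
Error: 0.000000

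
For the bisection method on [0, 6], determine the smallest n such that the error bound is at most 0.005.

We need (b-a)/2^n ≤ 0.005
(6 - 0)/2^n ≤ 0.005
6/2^n ≤ 0.005
2^n ≥ 1200
n ≥ log₂(1200) = 10.23
n ≥ 11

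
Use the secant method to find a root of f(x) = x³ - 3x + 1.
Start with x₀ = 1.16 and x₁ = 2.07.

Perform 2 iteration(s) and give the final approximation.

f(x) = x³ - 3x + 1
x₀ = 1.16, x₁ = 2.07

Secant formula: x_{n+1} = x_n - f(x_n)(x_n - x_{n-1})/(f(x_n) - f(x_{n-1}))

Iteration 1:
  f(1.160000) = -0.919104
  f(2.070000) = 3.659743
  x_2 = 2.070000 - 3.659743×(2.070000 - 1.160000)/(3.659743 - (-0.919104))
       = 1.342663
Iteration 2:
  f(2.070000) = 3.659743
  f(1.342663) = -0.607512
  x_3 = 1.342663 - (-0.607512)×(1.342663 - 2.070000)/(-0.607512 - 3.659743)
       = 1.446211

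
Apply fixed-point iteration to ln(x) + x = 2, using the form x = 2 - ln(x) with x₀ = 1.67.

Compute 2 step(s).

Equation: ln(x) + x = 2
Fixed-point form: x = 2 - ln(x)
x₀ = 1.67

x_1 = g(1.670000) = 1.487176
x_2 = g(1.487176) = 1.603121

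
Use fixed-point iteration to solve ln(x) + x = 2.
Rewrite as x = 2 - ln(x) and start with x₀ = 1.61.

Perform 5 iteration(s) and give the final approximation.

Equation: ln(x) + x = 2
Fixed-point form: x = 2 - ln(x)
x₀ = 1.61

x_1 = g(1.610000) = 1.523766
x_2 = g(1.523766) = 1.578815
x_3 = g(1.578815) = 1.543325
x_4 = g(1.543325) = 1.566061
x_5 = g(1.566061) = 1.551437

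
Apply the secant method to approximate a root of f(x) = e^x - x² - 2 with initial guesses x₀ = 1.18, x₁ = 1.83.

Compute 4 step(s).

f(x) = e^x - x² - 2
x₀ = 1.18, x₁ = 1.83

Secant formula: x_{n+1} = x_n - f(x_n)(x_n - x_{n-1})/(f(x_n) - f(x_{n-1}))

Iteration 1:
  f(1.180000) = -0.138026
  f(1.830000) = 0.884987
  x_2 = 1.830000 - 0.884987×(1.830000 - 1.180000)/(0.884987 - (-0.138026))
       = 1.267699
Iteration 2:
  f(1.830000) = 0.884987
  f(1.267699) = -0.054393
  x_3 = 1.267699 - (-0.054393)×(1.267699 - 1.830000)/(-0.054393 - 0.884987)
       = 1.300257
Iteration 3:
  f(1.267699) = -0.054393
  f(1.300257) = -0.020428
  x_4 = 1.300257 - (-0.020428)×(1.300257 - 1.267699)/(-0.020428 - (-0.054393))
       = 1.319840
Iteration 4:
  f(1.300257) = -0.020428
  f(1.319840) = 0.000845
  x_5 = 1.319840 - 0.000845×(1.319840 - 1.300257)/(0.000845 - (-0.020428))
       = 1.319062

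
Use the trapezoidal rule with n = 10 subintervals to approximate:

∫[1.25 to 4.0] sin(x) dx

f(x) = sin(x)
a = 1.25, b = 4.0, n = 10
h = (b - a)/n = 0.275000

Trapezoidal rule: (h/2)[f(x₀) + 2f(x₁) + 2f(x₂) + ... + f(xₙ)]

x_0 = 1.2500, f(x_0) = 0.948985, coefficient = 1
x_1 = 1.5250, f(x_1) = 0.998952, coefficient = 2
x_2 = 1.8000, f(x_2) = 0.973848, coefficient = 2
x_3 = 2.0750, f(x_3) = 0.875559, coefficient = 2
x_4 = 2.3500, f(x_4) = 0.711473, coefficient = 2
x_5 = 2.6250, f(x_5) = 0.493920, coefficient = 2
x_6 = 2.9000, f(x_6) = 0.239249, coefficient = 2
x_7 = 3.1750, f(x_7) = -0.033401, coefficient = 2
x_8 = 3.4500, f(x_8) = -0.303542, coefficient = 2
x_9 = 3.7250, f(x_9) = -0.550871, coefficient = 2
x_10 = 4.0000, f(x_10) = -0.756802, coefficient = 1

I ≈ (0.275000/2) × 7.002558 = 0.962852
Exact value: 0.968966
Error: 0.006114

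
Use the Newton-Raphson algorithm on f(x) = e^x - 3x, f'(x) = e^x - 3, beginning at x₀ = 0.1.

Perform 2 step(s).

f(x) = e^x - 3x
f'(x) = e^x - 3
x₀ = 0.1

Newton-Raphson formula: x_{n+1} = x_n - f(x_n)/f'(x_n)

Iteration 1:
  f(0.100000) = 0.805171
  f'(0.100000) = -1.894829
  x_1 = 0.100000 - 0.805171/(-1.894829) = 0.524931
Iteration 2:
  f(0.524931) = 0.115550
  f'(0.524931) = -1.309658
  x_2 = 0.524931 - 0.115550/(-1.309658) = 0.613160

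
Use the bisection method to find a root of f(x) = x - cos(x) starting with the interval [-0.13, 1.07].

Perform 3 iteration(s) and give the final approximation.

f(x) = x - cos(x)
Initial interval: [-0.13, 1.07]

Iteration 1:
  c_1 = (-0.130000 + 1.070000)/2 = 0.470000
  f(c_1) = f(0.470000) = -0.421568
  f(a) × f(c) ≥ 0, new interval: [0.470000, 1.070000]
Iteration 2:
  c_2 = (0.470000 + 1.070000)/2 = 0.770000
  f(c_2) = f(0.770000) = 0.052089
  f(a) × f(c) < 0, new interval: [0.470000, 0.770000]
Iteration 3:
  c_3 = (0.470000 + 0.770000)/2 = 0.620000
  f(c_3) = f(0.620000) = -0.193878
  f(a) × f(c) ≥ 0, new interval: [0.620000, 0.770000]

After 3 iteration(s), the approximation is c_3 = 0.620000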